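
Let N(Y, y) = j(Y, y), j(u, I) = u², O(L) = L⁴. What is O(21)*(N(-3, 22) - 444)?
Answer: -84599235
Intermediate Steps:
N(Y, y) = Y²
O(21)*(N(-3, 22) - 444) = 21⁴*((-3)² - 444) = 194481*(9 - 444) = 194481*(-435) = -84599235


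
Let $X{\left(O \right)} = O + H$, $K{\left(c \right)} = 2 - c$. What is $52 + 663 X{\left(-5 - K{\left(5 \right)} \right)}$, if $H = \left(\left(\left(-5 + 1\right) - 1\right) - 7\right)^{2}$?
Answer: $94198$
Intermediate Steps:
$H = 144$ ($H = \left(\left(-4 - 1\right) - 7\right)^{2} = \left(-5 - 7\right)^{2} = \left(-12\right)^{2} = 144$)
$X{\left(O \right)} = 144 + O$ ($X{\left(O \right)} = O + 144 = 144 + O$)
$52 + 663 X{\left(-5 - K{\left(5 \right)} \right)} = 52 + 663 \left(144 - \left(7 - 5\right)\right) = 52 + 663 \left(144 - 2\right) = 52 + 663 \cdot 142 = 52 + 94146 = 94198$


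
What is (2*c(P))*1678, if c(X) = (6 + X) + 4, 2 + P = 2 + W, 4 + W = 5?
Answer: 36916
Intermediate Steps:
W = 1 (W = -4 + 5 = 1)
P = 1 (P = -2 + (2 + 1) = -2 + 3 = 1)
c(X) = 10 + X
(2*c(P))*1678 = (2*(10 + 1))*1678 = (2*11)*1678 = 22*1678 = 36916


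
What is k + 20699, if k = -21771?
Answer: -1072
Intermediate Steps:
k + 20699 = -21771 + 20699 = -1072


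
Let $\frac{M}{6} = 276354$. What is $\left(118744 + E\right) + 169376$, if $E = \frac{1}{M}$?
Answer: $\frac{477738686881}{1658124} \approx 2.8812 \cdot 10^{5}$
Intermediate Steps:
$M = 1658124$ ($M = 6 \cdot 276354 = 1658124$)
$E = \frac{1}{1658124} \approx 6.0309 \cdot 10^{-7}$
$\left(118744 + E\right) + 169376 = \left(118744 + \frac{1}{1658124}\right) + 169376 = \frac{196892276257}{1658124} + 169376 = \frac{477738686881}{1658124}$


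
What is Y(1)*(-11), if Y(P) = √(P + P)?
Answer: -11*√2 ≈ -15.556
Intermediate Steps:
Y(P) = √2*√P (Y(P) = √(2*P) = √2*√P)
Y(1)*(-11) = (√2*√1)*(-11) = (√2*1)*(-11) = √2*(-11) = -11*√2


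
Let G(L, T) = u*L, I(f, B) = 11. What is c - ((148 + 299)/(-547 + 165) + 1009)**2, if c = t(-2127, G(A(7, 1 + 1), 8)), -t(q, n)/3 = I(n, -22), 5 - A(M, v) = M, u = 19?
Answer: -148222885573/145924 ≈ -1.0158e+6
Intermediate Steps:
A(M, v) = 5 - M
G(L, T) = 19*L
t(q, n) = -33 (t(q, n) = -3*11 = -33)
c = -33
c - ((148 + 299)/(-547 + 165) + 1009)**2 = -33 - ((148 + 299)/(-547 + 165) + 1009)**2 = -33 - (447/(-382) + 1009)**2 = -33 - (447*(-1/382) + 1009)**2 = -33 - (-447/382 + 1009)**2 = -33 - (384991/382)**2 = -33 - 1*148218070081/145924 = -33 - 148218070081/145924 = -148222885573/145924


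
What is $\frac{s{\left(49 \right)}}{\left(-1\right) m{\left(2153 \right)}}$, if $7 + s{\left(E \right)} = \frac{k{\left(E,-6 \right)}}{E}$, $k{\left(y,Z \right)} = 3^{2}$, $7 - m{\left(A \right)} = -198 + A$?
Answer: $- \frac{167}{47726} \approx -0.0034991$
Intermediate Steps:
$m{\left(A \right)} = 205 - A$ ($m{\left(A \right)} = 7 - \left(-198 + A\right) = 205 - A$)
$k{\left(y,Z \right)} = 9$
$s{\left(E \right)} = -7 + \frac{9}{E}$
$\frac{s{\left(49 \right)}}{\left(-1\right) m{\left(2153 \right)}} = \frac{-7 + \frac{9}{49}}{\left(-1\right) \left(205 - 2153\right)} = \frac{-7 + 9 \cdot \frac{1}{49}}{\left(-1\right) \left(205 - 2153\right)} = \frac{-7 + \frac{9}{49}}{\left(-1\right) \left(-1948\right)} = - \frac{334}{49 \cdot 1948} = \left(- \frac{334}{49}\right) \frac{1}{1948} = - \frac{167}{47726}$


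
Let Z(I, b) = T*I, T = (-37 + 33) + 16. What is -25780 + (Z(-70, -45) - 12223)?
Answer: -38843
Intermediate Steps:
T = 12 (T = -4 + 16 = 12)
Z(I, b) = 12*I
-25780 + (Z(-70, -45) - 12223) = -25780 + (12*(-70) - 12223) = -25780 + (-840 - 12223) = -25780 - 13063 = -38843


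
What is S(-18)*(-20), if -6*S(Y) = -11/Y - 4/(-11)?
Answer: 965/297 ≈ 3.2492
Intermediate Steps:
S(Y) = -2/33 + 11/(6*Y) (S(Y) = -(-11/Y - 4/(-11))/6 = -(-11/Y - 4*(-1/11))/6 = -(-11/Y + 4/11)/6 = -(4/11 - 11/Y)/6 = -2/33 + 11/(6*Y))
S(-18)*(-20) = ((1/66)*(121 - 4*(-18))/(-18))*(-20) = ((1/66)*(-1/18)*(121 + 72))*(-20) = ((1/66)*(-1/18)*193)*(-20) = -193/1188*(-20) = 965/297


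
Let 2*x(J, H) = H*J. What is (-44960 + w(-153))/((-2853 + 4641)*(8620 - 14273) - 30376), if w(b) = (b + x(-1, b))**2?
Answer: 156431/40551760 ≈ 0.0038576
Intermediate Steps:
x(J, H) = H*J/2 (x(J, H) = (H*J)/2 = H*J/2)
w(b) = b**2/4 (w(b) = (b + (1/2)*b*(-1))**2 = (b - b/2)**2 = (b/2)**2 = b**2/4)
(-44960 + w(-153))/((-2853 + 4641)*(8620 - 14273) - 30376) = (-44960 + (1/4)*(-153)**2)/((-2853 + 4641)*(8620 - 14273) - 30376) = (-44960 + (1/4)*23409)/(1788*(-5653) - 30376) = (-44960 + 23409/4)/(-10107564 - 30376) = -156431/4/(-10137940) = -156431/4*(-1/10137940) = 156431/40551760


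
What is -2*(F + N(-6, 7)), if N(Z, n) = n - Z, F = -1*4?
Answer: -18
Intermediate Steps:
F = -4
-2*(F + N(-6, 7)) = -2*(-4 + (7 - 1*(-6))) = -2*(-4 + (7 + 6)) = -2*(-4 + 13) = -2*9 = -18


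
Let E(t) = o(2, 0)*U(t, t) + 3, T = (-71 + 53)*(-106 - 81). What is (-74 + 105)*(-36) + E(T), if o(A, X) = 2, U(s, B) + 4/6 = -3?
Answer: -3361/3 ≈ -1120.3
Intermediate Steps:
U(s, B) = -11/3 (U(s, B) = -⅔ - 3 = -11/3)
T = 3366 (T = -18*(-187) = 3366)
E(t) = -13/3 (E(t) = 2*(-11/3) + 3 = -22/3 + 3 = -13/3)
(-74 + 105)*(-36) + E(T) = (-74 + 105)*(-36) - 13/3 = 31*(-36) - 13/3 = -1116 - 13/3 = -3361/3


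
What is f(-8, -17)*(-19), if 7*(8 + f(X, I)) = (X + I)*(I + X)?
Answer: -10811/7 ≈ -1544.4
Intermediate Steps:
f(X, I) = -8 + (I + X)**2/7 (f(X, I) = -8 + ((X + I)*(I + X))/7 = -8 + ((I + X)*(I + X))/7 = -8 + (I + X)**2/7)
f(-8, -17)*(-19) = (-8 + (-17 - 8)**2/7)*(-19) = (-8 + (1/7)*(-25)**2)*(-19) = (-8 + (1/7)*625)*(-19) = (-8 + 625/7)*(-19) = (569/7)*(-19) = -10811/7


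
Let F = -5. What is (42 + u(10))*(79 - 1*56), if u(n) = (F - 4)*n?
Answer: -1104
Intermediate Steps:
u(n) = -9*n (u(n) = (-5 - 4)*n = -9*n)
(42 + u(10))*(79 - 1*56) = (42 - 9*10)*(79 - 1*56) = (42 - 90)*(79 - 56) = -48*23 = -1104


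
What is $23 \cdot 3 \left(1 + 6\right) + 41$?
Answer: $524$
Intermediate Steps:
$23 \cdot 3 \left(1 + 6\right) + 41 = 23 \cdot 3 \cdot 7 + 41 = 23 \cdot 21 + 41 = 483 + 41 = 524$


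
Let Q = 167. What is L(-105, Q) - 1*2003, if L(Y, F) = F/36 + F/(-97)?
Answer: -6984289/3492 ≈ -2000.1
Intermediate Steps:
L(Y, F) = 61*F/3492 (L(Y, F) = F*(1/36) + F*(-1/97) = F/36 - F/97 = 61*F/3492)
L(-105, Q) - 1*2003 = (61/3492)*167 - 1*2003 = 10187/3492 - 2003 = -6984289/3492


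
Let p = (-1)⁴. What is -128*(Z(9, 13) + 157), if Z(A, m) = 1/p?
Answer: -20224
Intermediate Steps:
p = 1
Z(A, m) = 1 (Z(A, m) = 1/1 = 1)
-128*(Z(9, 13) + 157) = -128*(1 + 157) = -128*158 = -20224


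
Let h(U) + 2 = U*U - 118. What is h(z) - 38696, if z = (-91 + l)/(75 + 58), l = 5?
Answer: -686608828/17689 ≈ -38816.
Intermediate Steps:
z = -86/133 (z = (-91 + 5)/(75 + 58) = -86/133 ≈ -0.64662)
h(U) = -120 + U**2 (h(U) = -2 + (U*U - 118) = -2 + (U**2 - 118) = -2 + (-118 + U**2) = -120 + U**2)
h(z) - 38696 = (-120 + (-86/133)**2) - 38696 = (-120 + 7396/17689) - 38696 = -2115284/17689 - 38696 = -686608828/17689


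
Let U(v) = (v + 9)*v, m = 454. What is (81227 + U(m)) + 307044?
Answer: 598473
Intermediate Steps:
U(v) = v*(9 + v) (U(v) = (9 + v)*v = v*(9 + v))
(81227 + U(m)) + 307044 = (81227 + 454*(9 + 454)) + 307044 = (81227 + 454*463) + 307044 = (81227 + 210202) + 307044 = 291429 + 307044 = 598473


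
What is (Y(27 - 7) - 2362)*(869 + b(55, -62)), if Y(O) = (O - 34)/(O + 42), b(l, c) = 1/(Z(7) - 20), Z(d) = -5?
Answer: -1590826796/775 ≈ -2.0527e+6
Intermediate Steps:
b(l, c) = -1/25 (b(l, c) = 1/(-5 - 20) = 1/(-25) = -1/25)
Y(O) = (-34 + O)/(42 + O)
(Y(27 - 7) - 2362)*(869 + b(55, -62)) = ((-34 + (27 - 7))/(42 + (27 - 7)) - 2362)*(869 - 1/25) = ((-34 + 20)/(42 + 20) - 2362)*(21724/25) = (-14/62 - 2362)*(21724/25) = ((1/62)*(-14) - 2362)*(21724/25) = (-7/31 - 2362)*(21724/25) = -73229/31*21724/25 = -1590826796/775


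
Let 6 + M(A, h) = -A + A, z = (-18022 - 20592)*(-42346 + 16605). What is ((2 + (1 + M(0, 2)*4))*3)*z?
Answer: -62619667362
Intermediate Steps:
z = 993962974 (z = -38614*(-25741) = 993962974)
M(A, h) = -6 (M(A, h) = -6 + (-A + A) = -6 + 0 = -6)
((2 + (1 + M(0, 2)*4))*3)*z = ((2 + (1 - 6*4))*3)*993962974 = ((2 + (1 - 24))*3)*993962974 = ((2 - 23)*3)*993962974 = -21*3*993962974 = -63*993962974 = -62619667362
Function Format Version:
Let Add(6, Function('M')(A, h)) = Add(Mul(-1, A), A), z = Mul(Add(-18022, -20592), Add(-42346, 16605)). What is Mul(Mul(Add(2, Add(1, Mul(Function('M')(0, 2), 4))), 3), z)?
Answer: -62619667362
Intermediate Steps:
z = 993962974 (z = Mul(-38614, -25741) = 993962974)
Function('M')(A, h) = -6 (Function('M')(A, h) = Add(-6, Add(Mul(-1, A), A)) = Add(-6, 0) = -6)
Mul(Mul(Add(2, Add(1, Mul(Function('M')(0, 2), 4))), 3), z) = Mul(Mul(Add(2, Add(1, Mul(-6, 4))), 3), 993962974) = Mul(Mul(Add(2, Add(1, -24)), 3), 993962974) = Mul(Mul(Add(2, -23), 3), 993962974) = Mul(Mul(-21, 3), 993962974) = Mul(-63, 993962974) = -62619667362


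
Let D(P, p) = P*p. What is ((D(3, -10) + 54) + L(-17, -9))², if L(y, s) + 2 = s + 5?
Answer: 324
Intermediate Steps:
L(y, s) = 3 + s (L(y, s) = -2 + (s + 5) = -2 + (5 + s) = 3 + s)
((D(3, -10) + 54) + L(-17, -9))² = ((3*(-10) + 54) + (3 - 9))² = ((-30 + 54) - 6)² = (24 - 6)² = 18² = 324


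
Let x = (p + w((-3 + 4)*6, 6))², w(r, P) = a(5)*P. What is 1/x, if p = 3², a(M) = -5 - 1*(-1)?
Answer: 1/225 ≈ 0.0044444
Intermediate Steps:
a(M) = -4 (a(M) = -5 + 1 = -4)
w(r, P) = -4*P
p = 9
x = 225 (x = (9 - 4*6)² = (9 - 24)² = (-15)² = 225)
1/x = 1/225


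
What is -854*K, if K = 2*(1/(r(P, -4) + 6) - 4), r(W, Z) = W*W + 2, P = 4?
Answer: 40565/6 ≈ 6760.8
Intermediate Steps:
r(W, Z) = 2 + W² (r(W, Z) = W² + 2 = 2 + W²)
K = -95/12 (K = 2*(1/((2 + 4²) + 6) - 4) = 2*(1/((2 + 16) + 6) - 4) = 2*(1/(18 + 6) - 4) = 2*(1/24 - 4) = 2*(-95/24) = -95/12 ≈ -7.9167)
-854*K = -854*(-95/12) = 40565/6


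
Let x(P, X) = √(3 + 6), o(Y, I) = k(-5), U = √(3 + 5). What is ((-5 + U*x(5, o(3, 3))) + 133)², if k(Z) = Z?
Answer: 16456 + 1536*√2 ≈ 18628.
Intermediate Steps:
U = 2*√2 (U = √8 = 2*√2 ≈ 2.8284)
o(Y, I) = -5
x(P, X) = 3 (x(P, X) = √9 = 3)
((-5 + U*x(5, o(3, 3))) + 133)² = ((-5 + (2*√2)*3) + 133)² = ((-5 + 6*√2) + 133)² = (128 + 6*√2)²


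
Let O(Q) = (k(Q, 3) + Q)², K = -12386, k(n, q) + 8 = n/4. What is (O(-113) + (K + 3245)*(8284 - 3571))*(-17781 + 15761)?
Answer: 347918800095/4 ≈ 8.6980e+10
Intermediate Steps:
k(n, q) = -8 + n/4
O(Q) = (-8 + 5*Q/4)² (O(Q) = ((-8 + Q/4) + Q)² = (-8 + 5*Q/4)²)
(O(-113) + (K + 3245)*(8284 - 3571))*(-17781 + 15761) = ((-32 + 5*(-113))²/16 + (-12386 + 3245)*(8284 - 3571))*(-17781 + 15761) = ((-32 - 565)²/16 - 9141*4713)*(-2020) = ((1/16)*(-597)² - 43081533)*(-2020) = ((1/16)*356409 - 43081533)*(-2020) = (356409/16 - 43081533)*(-2020) = -688948119/16*(-2020) = 347918800095/4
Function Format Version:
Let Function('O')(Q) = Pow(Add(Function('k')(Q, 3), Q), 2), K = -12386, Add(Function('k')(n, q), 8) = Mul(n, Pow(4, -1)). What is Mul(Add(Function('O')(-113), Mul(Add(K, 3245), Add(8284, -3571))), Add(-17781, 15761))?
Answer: Rational(347918800095, 4) ≈ 8.6980e+10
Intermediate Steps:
Function('k')(n, q) = Add(-8, Mul(Rational(1, 4), n)) (Function('k')(n, q) = Add(-8, Mul(n, Pow(4, -1))) = Add(-8, Mul(n, Rational(1, 4))) = Add(-8, Mul(Rational(1, 4), n)))
Function('O')(Q) = Pow(Add(-8, Mul(Rational(5, 4), Q)), 2) (Function('O')(Q) = Pow(Add(Add(-8, Mul(Rational(1, 4), Q)), Q), 2) = Pow(Add(-8, Mul(Rational(5, 4), Q)), 2))
Mul(Add(Function('O')(-113), Mul(Add(K, 3245), Add(8284, -3571))), Add(-17781, 15761)) = Mul(Add(Mul(Rational(1, 16), Pow(Add(-32, Mul(5, -113)), 2)), Mul(Add(-12386, 3245), Add(8284, -3571))), Add(-17781, 15761)) = Mul(Add(Mul(Rational(1, 16), Pow(Add(-32, -565), 2)), Mul(-9141, 4713)), -2020) = Mul(Add(Mul(Rational(1, 16), Pow(-597, 2)), -43081533), -2020) = Mul(Add(Mul(Rational(1, 16), 356409), -43081533), -2020) = Mul(Add(Rational(356409, 16), -43081533), -2020) = Mul(Rational(-688948119, 16), -2020) = Rational(347918800095, 4)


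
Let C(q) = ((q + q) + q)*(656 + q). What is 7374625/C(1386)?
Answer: 7374625/8490636 ≈ 0.86856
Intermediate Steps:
C(q) = 3*q*(656 + q) (C(q) = (2*q + q)*(656 + q) = (3*q)*(656 + q) = 3*q*(656 + q))
7374625/C(1386) = 7374625/((3*1386*(656 + 1386))) = 7374625/((3*1386*2042)) = 7374625/8490636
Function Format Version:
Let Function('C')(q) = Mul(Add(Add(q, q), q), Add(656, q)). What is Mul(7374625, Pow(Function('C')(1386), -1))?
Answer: Rational(7374625, 8490636) ≈ 0.86856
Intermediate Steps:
Function('C')(q) = Mul(3, q, Add(656, q)) (Function('C')(q) = Mul(Add(Mul(2, q), q), Add(656, q)) = Mul(Mul(3, q), Add(656, q)) = Mul(3, q, Add(656, q)))
Mul(7374625, Pow(Function('C')(1386), -1)) = Mul(7374625, Pow(Mul(3, 1386, Add(656, 1386)), -1)) = Mul(7374625, Pow(Mul(3, 1386, 2042), -1)) = Mul(7374625, Pow(8490636, -1)) = Mul(7374625, Rational(1, 8490636)) = Rational(7374625, 8490636)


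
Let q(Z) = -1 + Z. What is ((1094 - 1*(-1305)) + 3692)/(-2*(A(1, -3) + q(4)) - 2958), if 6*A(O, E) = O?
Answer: -18273/8893 ≈ -2.0548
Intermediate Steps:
A(O, E) = O/6
((1094 - 1*(-1305)) + 3692)/(-2*(A(1, -3) + q(4)) - 2958) = ((1094 - 1*(-1305)) + 3692)/(-2*((⅙)*1 + (-1 + 4)) - 2958) = ((1094 + 1305) + 3692)/(-2*(⅙ + 3) - 2958) = (2399 + 3692)/(-2*19/6 - 2958) = 6091/(-19/3 - 2958) = 6091/(-8893/3) = 6091*(-3/8893) = -18273/8893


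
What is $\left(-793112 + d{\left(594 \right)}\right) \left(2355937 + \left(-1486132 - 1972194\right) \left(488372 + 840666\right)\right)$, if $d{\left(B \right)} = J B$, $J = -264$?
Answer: $4366101169137809528$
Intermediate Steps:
$d{\left(B \right)} = - 264 B$
$\left(-793112 + d{\left(594 \right)}\right) \left(2355937 + \left(-1486132 - 1972194\right) \left(488372 + 840666\right)\right) = \left(-793112 - 156816\right) \left(2355937 + \left(-1486132 - 1972194\right) \left(488372 + 840666\right)\right) = \left(-793112 - 156816\right) \left(2355937 - 4596246670388\right) = - 949928 \left(2355937 - 4596246670388\right) = \left(-949928\right) \left(-4596244314451\right) = 4366101169137809528$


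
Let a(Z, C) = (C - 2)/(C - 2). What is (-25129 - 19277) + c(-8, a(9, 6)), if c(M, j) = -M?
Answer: -44398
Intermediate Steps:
a(Z, C) = 1 (a(Z, C) = (-2 + C)/(-2 + C) = 1)
(-25129 - 19277) + c(-8, a(9, 6)) = (-25129 - 19277) - 1*(-8) = -44406 + 8 = -44398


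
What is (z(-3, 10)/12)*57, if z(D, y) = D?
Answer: -57/4 ≈ -14.250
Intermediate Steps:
(z(-3, 10)/12)*57 = -3/12*57 = -3*1/12*57 = -¼*57 = -57/4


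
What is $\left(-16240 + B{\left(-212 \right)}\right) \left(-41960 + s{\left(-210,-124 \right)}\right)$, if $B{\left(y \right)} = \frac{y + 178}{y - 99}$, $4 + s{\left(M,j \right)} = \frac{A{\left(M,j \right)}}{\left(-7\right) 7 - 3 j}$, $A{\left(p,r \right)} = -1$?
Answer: $\frac{68457797600038}{100453} \approx 6.8149 \cdot 10^{8}$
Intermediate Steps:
$s{\left(M,j \right)} = -4 - \frac{1}{-49 - 3 j}$ ($s{\left(M,j \right)} = -4 - \frac{1}{\left(-7\right) 7 - 3 j} = -4 - \frac{1}{-49 - 3 j}$)
$B{\left(y \right)} = \frac{178 + y}{-99 + y}$
$\left(-16240 + B{\left(-212 \right)}\right) \left(-41960 + s{\left(-210,-124 \right)}\right) = \left(-16240 + \frac{178 - 212}{-99 - 212}\right) \left(-41960 + \frac{3 \left(-65 - -496\right)}{49 + 3 \left(-124\right)}\right) = \left(-16240 + \frac{1}{-311} \left(-34\right)\right) \left(-41960 + \frac{3 \left(-65 + 496\right)}{49 - 372}\right) = \left(-16240 - - \frac{34}{311}\right) \left(-41960 + 3 \frac{1}{-323} \cdot 431\right) = \left(-16240 + \frac{34}{311}\right) \left(-41960 + 3 \left(- \frac{1}{323}\right) 431\right) = - \frac{5050606 \left(-41960 - \frac{1293}{323}\right)}{311} = \left(- \frac{5050606}{311}\right) \left(- \frac{13554373}{323}\right) = \frac{68457797600038}{100453}$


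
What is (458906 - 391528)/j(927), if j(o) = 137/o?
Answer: 62459406/137 ≈ 4.5591e+5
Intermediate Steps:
(458906 - 391528)/j(927) = (458906 - 391528)/((137/927)) = 67378/((137*(1/927))) = 67378/(137/927) = 67378*(927/137) = 62459406/137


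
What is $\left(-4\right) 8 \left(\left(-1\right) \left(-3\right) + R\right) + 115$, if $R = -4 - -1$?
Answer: $115$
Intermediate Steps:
$R = -3$ ($R = -4 + 1 = -3$)
$\left(-4\right) 8 \left(\left(-1\right) \left(-3\right) + R\right) + 115 = \left(-4\right) 8 \left(\left(-1\right) \left(-3\right) - 3\right) + 115 = - 32 \left(3 - 3\right) + 115 = \left(-32\right) 0 + 115 = 0 + 115 = 115$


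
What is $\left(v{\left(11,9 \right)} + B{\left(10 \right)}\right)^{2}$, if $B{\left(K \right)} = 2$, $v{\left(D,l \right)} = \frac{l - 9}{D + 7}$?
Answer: $4$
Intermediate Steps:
$v{\left(D,l \right)} = \frac{-9 + l}{7 + D}$
$\left(v{\left(11,9 \right)} + B{\left(10 \right)}\right)^{2} = \left(\frac{-9 + 9}{7 + 11} + 2\right)^{2} = \left(\frac{1}{18} \cdot 0 + 2\right)^{2} = \left(0 + 2\right)^{2} = 2^{2} = 4$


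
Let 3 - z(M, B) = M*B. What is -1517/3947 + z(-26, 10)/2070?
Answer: -2102129/8170290 ≈ -0.25729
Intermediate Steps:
z(M, B) = 3 - B*M (z(M, B) = 3 - M*B = 3 - B*M)
-1517/3947 + z(-26, 10)/2070 = -1517/3947 + (3 - 1*10*(-26))/2070 = -1517*1/3947 + (3 + 260)*(1/2070) = -1517/3947 + 263*(1/2070) = -1517/3947 + 263/2070 = -2102129/8170290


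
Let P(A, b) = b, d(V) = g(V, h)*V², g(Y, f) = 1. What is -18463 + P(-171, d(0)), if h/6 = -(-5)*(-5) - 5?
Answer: -18463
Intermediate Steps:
h = -180 (h = 6*(-(-5)*(-5) - 5) = 6*(-5*5 - 5) = 6*(-25 - 5) = 6*(-30) = -180)
d(V) = V² (d(V) = 1*V² = V²)
-18463 + P(-171, d(0)) = -18463 + 0² = -18463 + 0 = -18463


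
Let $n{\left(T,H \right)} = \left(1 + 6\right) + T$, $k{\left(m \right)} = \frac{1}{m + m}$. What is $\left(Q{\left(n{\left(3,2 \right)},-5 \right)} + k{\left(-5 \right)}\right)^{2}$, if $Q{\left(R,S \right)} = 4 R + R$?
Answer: $\frac{249001}{100} \approx 2490.0$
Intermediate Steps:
$k{\left(m \right)} = \frac{1}{2 m}$
$n{\left(T,H \right)} = 7 + T$
$Q{\left(R,S \right)} = 5 R$
$\left(Q{\left(n{\left(3,2 \right)},-5 \right)} + k{\left(-5 \right)}\right)^{2} = \left(5 \left(7 + 3\right) + \frac{1}{2 \left(-5\right)}\right)^{2} = \left(5 \cdot 10 + \frac{1}{2} \left(- \frac{1}{5}\right)\right)^{2} = \left(50 - \frac{1}{10}\right)^{2} = \left(\frac{499}{10}\right)^{2} = \frac{249001}{100}$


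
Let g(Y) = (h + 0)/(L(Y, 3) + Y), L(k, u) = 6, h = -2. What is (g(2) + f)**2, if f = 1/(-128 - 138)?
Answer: 18225/283024 ≈ 0.064394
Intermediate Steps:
g(Y) = -2/(6 + Y) (g(Y) = (-2 + 0)/(6 + Y) = -2/(6 + Y))
f = -1/266 (f = 1/(-266) = -1/266 ≈ -0.0037594)
(g(2) + f)**2 = (-2/(6 + 2) - 1/266)**2 = (-2/8 - 1/266)**2 = (-2*1/8 - 1/266)**2 = (-1/4 - 1/266)**2 = (-135/532)**2 = 18225/283024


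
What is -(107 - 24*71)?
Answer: 1597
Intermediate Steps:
-(107 - 24*71) = -(107 - 1704) = -1*(-1597) = 1597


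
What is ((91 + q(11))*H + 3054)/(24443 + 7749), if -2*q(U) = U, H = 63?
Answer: 16881/64384 ≈ 0.26219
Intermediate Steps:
q(U) = -U/2
((91 + q(11))*H + 3054)/(24443 + 7749) = ((91 - ½*11)*63 + 3054)/(24443 + 7749) = ((91 - 11/2)*63 + 3054)/32192 = ((171/2)*63 + 3054)*(1/32192) = (10773/2 + 3054)*(1/32192) = (16881/2)*(1/32192) = 16881/64384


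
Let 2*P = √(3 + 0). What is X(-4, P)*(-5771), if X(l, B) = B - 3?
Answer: 17313 - 5771*√3/2 ≈ 12315.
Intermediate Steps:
P = √3/2 (P = √(3 + 0)/2 = √3/2 ≈ 0.86602)
X(l, B) = -3 + B
X(-4, P)*(-5771) = (-3 + √3/2)*(-5771) = 17313 - 5771*√3/2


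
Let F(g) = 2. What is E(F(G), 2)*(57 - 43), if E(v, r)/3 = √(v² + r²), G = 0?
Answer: 84*√2 ≈ 118.79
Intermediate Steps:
E(v, r) = 3*√(r² + v²) (E(v, r) = 3*√(v² + r²) = 3*√(r² + v²))
E(F(G), 2)*(57 - 43) = (3*√(2² + 2²))*(57 - 43) = (3*√(4 + 4))*14 = (3*√8)*14 = (3*(2*√2))*14 = (6*√2)*14 = 84*√2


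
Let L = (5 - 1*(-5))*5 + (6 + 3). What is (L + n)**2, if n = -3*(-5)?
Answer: 5476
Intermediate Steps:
n = 15
L = 59 (L = (5 + 5)*5 + 9 = 10*5 + 9 = 50 + 9 = 59)
(L + n)**2 = (59 + 15)**2 = 74**2 = 5476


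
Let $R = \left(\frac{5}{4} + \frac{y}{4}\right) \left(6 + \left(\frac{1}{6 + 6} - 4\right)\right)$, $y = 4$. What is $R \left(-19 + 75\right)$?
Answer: $\frac{525}{2} \approx 262.5$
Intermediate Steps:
$R = \frac{75}{16}$ ($R = \left(\frac{5}{4} + \frac{4}{4}\right) \left(6 + \left(\frac{1}{6 + 6} - 4\right)\right) = \left(5 \cdot \frac{1}{4} + 4 \cdot \frac{1}{4}\right) \left(6 - \left(4 - \frac{1}{12}\right)\right) = \left(\frac{5}{4} + 1\right) \left(6 + \left(\frac{1}{12} - 4\right)\right) = \frac{9 \left(6 - \frac{47}{12}\right)}{4} = \frac{9}{4} \cdot \frac{25}{12} = \frac{75}{16} \approx 4.6875$)
$R \left(-19 + 75\right) = \frac{75 \left(-19 + 75\right)}{16} = \frac{75}{16} \cdot 56 = \frac{525}{2}$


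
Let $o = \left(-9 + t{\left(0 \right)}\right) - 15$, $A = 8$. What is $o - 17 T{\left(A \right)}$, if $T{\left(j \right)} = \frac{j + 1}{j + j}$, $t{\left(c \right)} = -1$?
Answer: $- \frac{553}{16} \approx -34.563$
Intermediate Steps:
$T{\left(j \right)} = \frac{1 + j}{2 j}$
$o = -25$ ($o = \left(-9 - 1\right) - 15 = -10 - 15 = -25$)
$o - 17 T{\left(A \right)} = -25 - 17 \frac{1 + 8}{2 \cdot 8} = -25 - 17 \cdot \frac{1}{2} \cdot \frac{1}{8} \cdot 9 = -25 - \frac{153}{16} = - \frac{553}{16}$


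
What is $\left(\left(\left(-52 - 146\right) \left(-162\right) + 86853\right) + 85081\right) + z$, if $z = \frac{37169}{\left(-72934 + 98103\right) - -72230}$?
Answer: $\frac{19870407159}{97399} \approx 2.0401 \cdot 10^{5}$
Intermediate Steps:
$z = \frac{37169}{97399}$ ($z = \frac{37169}{25169 + 72230} = \frac{37169}{97399} \approx 0.38162$)
$\left(\left(\left(-52 - 146\right) \left(-162\right) + 86853\right) + 85081\right) + z = \left(\left(\left(-52 - 146\right) \left(-162\right) + 86853\right) + 85081\right) + \frac{37169}{97399} = \left(\left(\left(-198\right) \left(-162\right) + 86853\right) + 85081\right) + \frac{37169}{97399} = \left(\left(32076 + 86853\right) + 85081\right) + \frac{37169}{97399} = \left(118929 + 85081\right) + \frac{37169}{97399} = 204010 + \frac{37169}{97399} = \frac{19870407159}{97399}$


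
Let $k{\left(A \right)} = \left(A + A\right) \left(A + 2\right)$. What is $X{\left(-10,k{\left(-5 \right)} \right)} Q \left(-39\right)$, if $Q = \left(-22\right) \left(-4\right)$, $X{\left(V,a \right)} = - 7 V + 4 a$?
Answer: $-652080$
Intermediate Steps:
$k{\left(A \right)} = 2 A \left(2 + A\right)$
$Q = 88$
$X{\left(-10,k{\left(-5 \right)} \right)} Q \left(-39\right) = \left(\left(-7\right) \left(-10\right) + 4 \cdot 2 \left(-5\right) \left(2 - 5\right)\right) 88 \left(-39\right) = \left(70 + 4 \cdot 2 \left(-5\right) \left(-3\right)\right) 88 \left(-39\right) = \left(70 + 4 \cdot 30\right) 88 \left(-39\right) = \left(70 + 120\right) 88 \left(-39\right) = 190 \cdot 88 \left(-39\right) = 16720 \left(-39\right) = -652080$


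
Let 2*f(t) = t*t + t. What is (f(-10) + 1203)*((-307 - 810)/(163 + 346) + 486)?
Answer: 307328736/509 ≈ 6.0379e+5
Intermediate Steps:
f(t) = t/2 + t²/2 (f(t) = (t*t + t)/2 = (t² + t)/2 = (t + t²)/2 = t/2 + t²/2)
(f(-10) + 1203)*((-307 - 810)/(163 + 346) + 486) = ((½)*(-10)*(1 - 10) + 1203)*((-307 - 810)/(163 + 346) + 486) = ((½)*(-10)*(-9) + 1203)*(-1117/509 + 486) = (45 + 1203)*(-1117*1/509 + 486) = 1248*(-1117/509 + 486) = 1248*(246257/509) = 307328736/509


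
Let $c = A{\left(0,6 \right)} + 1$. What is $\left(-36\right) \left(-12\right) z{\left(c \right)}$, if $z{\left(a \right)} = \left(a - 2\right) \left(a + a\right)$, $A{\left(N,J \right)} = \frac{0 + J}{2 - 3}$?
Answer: $30240$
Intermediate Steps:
$A{\left(N,J \right)} = - J$ ($A{\left(N,J \right)} = \frac{J}{-1} = J \left(-1\right) = - J$)
$c = -5$ ($c = \left(-1\right) 6 + 1 = -6 + 1 = -5$)
$z{\left(a \right)} = 2 a \left(-2 + a\right)$ ($z{\left(a \right)} = \left(a - 2\right) 2 a = \left(-2 + a\right) 2 a = 2 a \left(-2 + a\right)$)
$\left(-36\right) \left(-12\right) z{\left(c \right)} = \left(-36\right) \left(-12\right) 2 \left(-5\right) \left(-2 - 5\right) = 432 \cdot 2 \left(-5\right) \left(-7\right) = 432 \cdot 70 = 30240$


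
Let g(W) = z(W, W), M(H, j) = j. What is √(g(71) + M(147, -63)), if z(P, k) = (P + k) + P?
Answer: 5*√6 ≈ 12.247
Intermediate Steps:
z(P, k) = k + 2*P
g(W) = 3*W (g(W) = W + 2*W = 3*W)
√(g(71) + M(147, -63)) = √(3*71 - 63) = √(213 - 63) = √150 = 5*√6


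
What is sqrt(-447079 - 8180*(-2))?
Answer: I*sqrt(430719) ≈ 656.29*I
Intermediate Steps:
sqrt(-447079 - 8180*(-2)) = sqrt(-447079 + 16360) = sqrt(-430719) = I*sqrt(430719)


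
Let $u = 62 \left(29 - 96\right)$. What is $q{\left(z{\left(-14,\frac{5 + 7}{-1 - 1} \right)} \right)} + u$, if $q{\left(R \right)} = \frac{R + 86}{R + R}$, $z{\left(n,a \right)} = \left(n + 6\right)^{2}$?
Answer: $- \frac{265781}{64} \approx -4152.8$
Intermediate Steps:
$z{\left(n,a \right)} = \left(6 + n\right)^{2}$
$q{\left(R \right)} = \frac{86 + R}{2 R}$
$u = -4154$ ($u = 62 \left(-67\right) = -4154$)
$q{\left(z{\left(-14,\frac{5 + 7}{-1 - 1} \right)} \right)} + u = \frac{86 + \left(6 - 14\right)^{2}}{2 \left(6 - 14\right)^{2}} - 4154 = \frac{86 + \left(-8\right)^{2}}{2 \left(-8\right)^{2}} - 4154 = \frac{86 + 64}{2 \cdot 64} - 4154 = \frac{1}{2} \cdot \frac{1}{64} \cdot 150 - 4154 = \frac{75}{64} - 4154 = - \frac{265781}{64}$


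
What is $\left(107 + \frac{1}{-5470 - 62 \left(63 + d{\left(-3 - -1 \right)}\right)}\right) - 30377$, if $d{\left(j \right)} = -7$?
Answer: $- \frac{270674341}{8942} \approx -30270.0$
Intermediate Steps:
$\left(107 + \frac{1}{-5470 - 62 \left(63 + d{\left(-3 - -1 \right)}\right)}\right) - 30377 = \left(107 + \frac{1}{-5470 - 62 \left(63 - 7\right)}\right) - 30377 = \left(107 + \frac{1}{-5470 - 3472}\right) - 30377 = \left(107 + \frac{1}{-8942}\right) - 30377 = \left(107 - \frac{1}{8942}\right) - 30377 = \frac{956793}{8942} - 30377 = - \frac{270674341}{8942}$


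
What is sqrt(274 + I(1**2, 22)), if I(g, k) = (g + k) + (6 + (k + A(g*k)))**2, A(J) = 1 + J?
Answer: 3*sqrt(322) ≈ 53.833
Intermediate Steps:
I(g, k) = g + k + (7 + k + g*k)**2 (I(g, k) = (g + k) + (6 + (k + (1 + g*k)))**2 = (g + k) + (6 + (1 + k + g*k))**2 = (g + k) + (7 + k + g*k)**2 = g + k + (7 + k + g*k)**2)
sqrt(274 + I(1**2, 22)) = sqrt(274 + (1**2 + 22 + (7 + 22 + 1**2*22)**2)) = sqrt(274 + (1 + 22 + (7 + 22 + 1*22)**2)) = sqrt(274 + (1 + 22 + (7 + 22 + 22)**2)) = sqrt(274 + (1 + 22 + 51**2)) = sqrt(274 + (1 + 22 + 2601)) = sqrt(274 + 2624) = sqrt(2898) = 3*sqrt(322)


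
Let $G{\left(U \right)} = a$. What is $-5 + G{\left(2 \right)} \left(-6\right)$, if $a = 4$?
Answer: $-29$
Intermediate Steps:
$G{\left(U \right)} = 4$
$-5 + G{\left(2 \right)} \left(-6\right) = -5 + 4 \left(-6\right) = -5 - 24 = -29$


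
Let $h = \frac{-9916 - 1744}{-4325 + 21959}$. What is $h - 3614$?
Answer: $- \frac{31870468}{8817} \approx -3614.7$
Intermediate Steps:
$h = - \frac{5830}{8817}$ ($h = - \frac{11660}{17634} = \left(-11660\right) \frac{1}{17634} = - \frac{5830}{8817} \approx -0.66122$)
$h - 3614 = - \frac{5830}{8817} - 3614 = - \frac{31870468}{8817}$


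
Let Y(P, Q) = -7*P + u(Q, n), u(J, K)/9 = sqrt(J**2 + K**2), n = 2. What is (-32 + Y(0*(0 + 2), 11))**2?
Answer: 11149 - 2880*sqrt(5) ≈ 4709.1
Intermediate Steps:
u(J, K) = 9*sqrt(J**2 + K**2)
Y(P, Q) = -7*P + 9*sqrt(4 + Q**2) (Y(P, Q) = -7*P + 9*sqrt(Q**2 + 2**2) = -7*P + 9*sqrt(Q**2 + 4) = -7*P + 9*sqrt(4 + Q**2))
(-32 + Y(0*(0 + 2), 11))**2 = (-32 + (-0*(0 + 2) + 9*sqrt(4 + 11**2)))**2 = (-32 + (-0*2 + 9*sqrt(4 + 121)))**2 = (-32 + (-7*0 + 9*sqrt(125)))**2 = (-32 + (0 + 9*(5*sqrt(5))))**2 = (-32 + (0 + 45*sqrt(5)))**2 = (-32 + 45*sqrt(5))**2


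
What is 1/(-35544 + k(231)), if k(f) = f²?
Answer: 1/17817 ≈ 5.6126e-5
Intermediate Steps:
1/(-35544 + k(231)) = 1/(-35544 + 231²) = 1/(-35544 + 53361) = 1/17817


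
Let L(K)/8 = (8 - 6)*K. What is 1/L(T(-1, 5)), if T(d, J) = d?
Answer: -1/16 ≈ -0.062500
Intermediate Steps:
L(K) = 16*K (L(K) = 8*((8 - 6)*K) = 8*(2*K) = 16*K)
1/L(T(-1, 5)) = 1/(16*(-1)) = 1/(-16) = -1/16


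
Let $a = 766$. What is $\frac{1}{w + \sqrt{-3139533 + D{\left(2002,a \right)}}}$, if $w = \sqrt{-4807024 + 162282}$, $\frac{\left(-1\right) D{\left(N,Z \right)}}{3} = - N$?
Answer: $- \frac{i}{\sqrt{3133527} + \sqrt{4644742}} \approx - 0.00025475 i$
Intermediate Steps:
$D{\left(N,Z \right)} = 3 N$ ($D{\left(N,Z \right)} = - 3 \left(- N\right) = 3 N$)
$w = i \sqrt{4644742}$ ($w = \sqrt{-4644742} = i \sqrt{4644742} \approx 2155.2 i$)
$\frac{1}{w + \sqrt{-3139533 + D{\left(2002,a \right)}}} = \frac{1}{i \sqrt{4644742} + \sqrt{-3139533 + 3 \cdot 2002}} = \frac{1}{i \sqrt{4644742} + \sqrt{-3139533 + 6006}} = \frac{1}{i \sqrt{4644742} + \sqrt{-3133527}} = \frac{1}{i \sqrt{4644742} + i \sqrt{3133527}} = \frac{1}{i \sqrt{3133527} + i \sqrt{4644742}}$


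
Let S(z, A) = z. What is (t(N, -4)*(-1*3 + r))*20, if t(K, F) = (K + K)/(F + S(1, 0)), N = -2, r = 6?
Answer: 80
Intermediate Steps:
t(K, F) = 2*K/(1 + F) (t(K, F) = (K + K)/(F + 1) = (2*K)/(1 + F) = 2*K/(1 + F))
(t(N, -4)*(-1*3 + r))*20 = ((2*(-2)/(1 - 4))*(-1*3 + 6))*20 = ((2*(-2)/(-3))*(-3 + 6))*20 = ((2*(-2)*(-⅓))*3)*20 = ((4/3)*3)*20 = 4*20 = 80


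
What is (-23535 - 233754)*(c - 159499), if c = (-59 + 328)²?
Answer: 22419648882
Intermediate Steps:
c = 72361 (c = 269² = 72361)
(-23535 - 233754)*(c - 159499) = (-23535 - 233754)*(72361 - 159499) = -257289*(-87138) = 22419648882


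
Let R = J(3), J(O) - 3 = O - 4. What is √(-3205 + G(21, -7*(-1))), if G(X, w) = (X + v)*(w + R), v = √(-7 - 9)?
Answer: 2*√(-754 + 9*I) ≈ 0.32775 + 54.919*I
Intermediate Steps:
J(O) = -1 + O (J(O) = 3 + (O - 4) = 3 + (-4 + O) = -1 + O)
R = 2 (R = -1 + 3 = 2)
v = 4*I (v = √(-16) = 4*I ≈ 4.0*I)
G(X, w) = (2 + w)*(X + 4*I) (G(X, w) = (X + 4*I)*(w + 2) = (X + 4*I)*(2 + w) = (2 + w)*(X + 4*I))
√(-3205 + G(21, -7*(-1))) = √(-3205 + (2*21 + 8*I + 21*(-7*(-1)) + 4*I*(-7*(-1)))) = √(-3205 + (42 + 8*I + 21*7 + 4*I*7)) = √(-3205 + (42 + 8*I + 147 + 28*I)) = √(-3205 + (189 + 36*I)) = √(-3016 + 36*I)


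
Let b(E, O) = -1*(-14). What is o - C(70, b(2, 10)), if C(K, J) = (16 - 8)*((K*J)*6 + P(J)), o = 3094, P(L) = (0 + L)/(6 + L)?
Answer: -219758/5 ≈ -43952.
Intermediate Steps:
P(L) = L/(6 + L)
b(E, O) = 14
C(K, J) = 8*J/(6 + J) + 48*J*K (C(K, J) = (16 - 8)*((K*J)*6 + J/(6 + J)) = 8*((J*K)*6 + J/(6 + J)) = 8*(6*J*K + J/(6 + J)) = 8*(J/(6 + J) + 6*J*K) = 8*J/(6 + J) + 48*J*K)
o - C(70, b(2, 10)) = 3094 - 8*14*(1 + 6*70*(6 + 14))/(6 + 14) = 3094 - 8*14*(1 + 6*70*20)/20 = 3094 - 8*14*(1 + 8400)/20 = 3094 - 8*14*8401/20 = 3094 - 1*235228/5 = 3094 - 235228/5 = -219758/5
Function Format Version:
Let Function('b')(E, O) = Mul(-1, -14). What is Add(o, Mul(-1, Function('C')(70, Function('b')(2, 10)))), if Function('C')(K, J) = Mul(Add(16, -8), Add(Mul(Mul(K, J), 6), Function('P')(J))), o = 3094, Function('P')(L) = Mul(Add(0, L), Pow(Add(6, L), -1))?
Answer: Rational(-219758, 5) ≈ -43952.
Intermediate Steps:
Function('P')(L) = Mul(L, Pow(Add(6, L), -1))
Function('b')(E, O) = 14
Function('C')(K, J) = Add(Mul(8, J, Pow(Add(6, J), -1)), Mul(48, J, K)) (Function('C')(K, J) = Mul(Add(16, -8), Add(Mul(Mul(K, J), 6), Mul(J, Pow(Add(6, J), -1)))) = Mul(8, Add(Mul(Mul(J, K), 6), Mul(J, Pow(Add(6, J), -1)))) = Mul(8, Add(Mul(6, J, K), Mul(J, Pow(Add(6, J), -1)))) = Mul(8, Add(Mul(J, Pow(Add(6, J), -1)), Mul(6, J, K))) = Add(Mul(8, J, Pow(Add(6, J), -1)), Mul(48, J, K)))
Add(o, Mul(-1, Function('C')(70, Function('b')(2, 10)))) = Add(3094, Mul(-1, Mul(8, 14, Pow(Add(6, 14), -1), Add(1, Mul(6, 70, Add(6, 14)))))) = Add(3094, Mul(-1, Mul(8, 14, Pow(20, -1), Add(1, Mul(6, 70, 20))))) = Add(3094, Mul(-1, Mul(8, 14, Rational(1, 20), Add(1, 8400)))) = Add(3094, Mul(-1, Mul(8, 14, Rational(1, 20), 8401))) = Add(3094, Mul(-1, Rational(235228, 5))) = Add(3094, Rational(-235228, 5)) = Rational(-219758, 5)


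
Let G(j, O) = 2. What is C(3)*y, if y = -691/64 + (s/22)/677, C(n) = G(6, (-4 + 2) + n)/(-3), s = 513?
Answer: 5129461/714912 ≈ 7.1750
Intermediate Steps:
C(n) = -⅔ (C(n) = 2/(-3) = 2*(-⅓) = -⅔)
y = -5129461/476608 (y = -691/64 + (513/22)/677 = -691*1/64 + (513*(1/22))*(1/677) = -691/64 + (513/22)*(1/677) = -691/64 + 513/14894 = -5129461/476608 ≈ -10.762)
C(3)*y = -⅔*(-5129461/476608) = 5129461/714912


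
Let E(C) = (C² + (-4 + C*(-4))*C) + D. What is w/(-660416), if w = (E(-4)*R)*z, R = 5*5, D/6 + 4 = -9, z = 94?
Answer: 64625/165104 ≈ 0.39142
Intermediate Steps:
D = -78 (D = -24 + 6*(-9) = -24 - 54 = -78)
E(C) = -78 + C² + C*(-4 - 4*C) (E(C) = (C² + (-4 + C*(-4))*C) - 78 = (C² + (-4 - 4*C)*C) - 78 = (C² + C*(-4 - 4*C)) - 78 = -78 + C² + C*(-4 - 4*C))
R = 25
w = -258500 (w = ((-78 - 4*(-4) - 3*(-4)²)*25)*94 = ((-78 + 16 - 3*16)*25)*94 = ((-78 + 16 - 48)*25)*94 = -110*25*94 = -2750*94 = -258500)
w/(-660416) = -258500/(-660416) = -258500*(-1/660416) = 64625/165104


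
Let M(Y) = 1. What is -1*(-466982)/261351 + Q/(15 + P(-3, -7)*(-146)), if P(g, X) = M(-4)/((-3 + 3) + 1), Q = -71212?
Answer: 18672502054/34236981 ≈ 545.39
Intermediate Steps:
P(g, X) = 1 (P(g, X) = 1/((-3 + 3) + 1) = 1/(0 + 1) = 1/1 = 1*1 = 1)
-1*(-466982)/261351 + Q/(15 + P(-3, -7)*(-146)) = -1*(-466982)/261351 - 71212/(15 + 1*(-146)) = 466982*(1/261351) - 71212/(15 - 146) = 466982/261351 - 71212/(-131) = 466982/261351 - 71212*(-1/131) = 466982/261351 + 71212/131 = 18672502054/34236981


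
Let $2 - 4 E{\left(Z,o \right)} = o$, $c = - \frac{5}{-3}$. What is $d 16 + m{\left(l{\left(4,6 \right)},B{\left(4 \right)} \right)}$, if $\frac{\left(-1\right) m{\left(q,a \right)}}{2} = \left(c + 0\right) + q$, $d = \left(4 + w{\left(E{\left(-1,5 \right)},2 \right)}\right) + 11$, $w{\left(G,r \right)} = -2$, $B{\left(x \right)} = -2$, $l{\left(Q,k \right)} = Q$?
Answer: $\frac{590}{3} \approx 196.67$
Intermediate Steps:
$c = \frac{5}{3}$ ($c = \left(-5\right) \left(- \frac{1}{3}\right) = \frac{5}{3} \approx 1.6667$)
$E{\left(Z,o \right)} = \frac{1}{2} - \frac{o}{4}$
$d = 13$ ($d = \left(4 - 2\right) + 11 = 2 + 11 = 13$)
$m{\left(q,a \right)} = - \frac{10}{3} - 2 q$ ($m{\left(q,a \right)} = - 2 \left(\left(\frac{5}{3} + 0\right) + q\right) = - 2 \left(\frac{5}{3} + q\right) = - \frac{10}{3} - 2 q$)
$d 16 + m{\left(l{\left(4,6 \right)},B{\left(4 \right)} \right)} = 13 \cdot 16 - \frac{34}{3} = 208 - \frac{34}{3} = \frac{590}{3}$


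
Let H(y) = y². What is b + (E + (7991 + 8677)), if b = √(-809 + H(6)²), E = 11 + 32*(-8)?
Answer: 16423 + √487 ≈ 16445.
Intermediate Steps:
E = -245 (E = 11 - 256 = -245)
b = √487 (b = √(-809 + (6²)²) = √(-809 + 36²) = √(-809 + 1296) = √487 ≈ 22.068)
b + (E + (7991 + 8677)) = √487 + (-245 + (7991 + 8677)) = √487 + (-245 + 16668) = √487 + 16423 = 16423 + √487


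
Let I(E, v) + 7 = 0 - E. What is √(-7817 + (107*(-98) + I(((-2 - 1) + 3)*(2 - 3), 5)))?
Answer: I*√18310 ≈ 135.31*I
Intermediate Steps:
I(E, v) = -7 - E (I(E, v) = -7 + (0 - E) = -7 - E)
√(-7817 + (107*(-98) + I(((-2 - 1) + 3)*(2 - 3), 5))) = √(-7817 + (107*(-98) + (-7 - ((-2 - 1) + 3)*(2 - 3)))) = √(-7817 + (-10486 + (-7 - (-3 + 3)*(-1)))) = √(-7817 + (-10486 + (-7 - 0*(-1)))) = √(-7817 + (-10486 + (-7 - 1*0))) = √(-7817 + (-10486 + (-7 + 0))) = √(-7817 + (-10486 - 7)) = √(-7817 - 10493) = √(-18310) = I*√18310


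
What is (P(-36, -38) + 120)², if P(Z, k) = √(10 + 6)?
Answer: 15376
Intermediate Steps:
P(Z, k) = 4 (P(Z, k) = √16 = 4)
(P(-36, -38) + 120)² = (4 + 120)² = 124² = 15376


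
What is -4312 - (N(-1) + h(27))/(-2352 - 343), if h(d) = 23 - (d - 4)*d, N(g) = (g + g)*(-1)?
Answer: -11621436/2695 ≈ -4312.2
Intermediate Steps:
N(g) = -2*g (N(g) = (2*g)*(-1) = -2*g)
h(d) = 23 - d*(-4 + d) (h(d) = 23 - (-4 + d)*d = 23 - d*(-4 + d))
-4312 - (N(-1) + h(27))/(-2352 - 343) = -4312 - (-2*(-1) + (23 - 1*27**2 + 4*27))/(-2352 - 343) = -4312 - (2 + (23 - 1*729 + 108))/(-2695) = -4312 - (2 + (23 - 729 + 108))*(-1)/2695 = -4312 - (2 - 598)*(-1)/2695 = -4312 - (-596)*(-1)/2695 = -4312 - 1*596/2695 = -4312 - 596/2695 = -11621436/2695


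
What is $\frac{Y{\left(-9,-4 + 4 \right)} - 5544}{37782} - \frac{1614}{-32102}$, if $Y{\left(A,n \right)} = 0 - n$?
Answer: $- \frac{3249815}{33691049} \approx -0.096459$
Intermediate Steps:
$Y{\left(A,n \right)} = - n$
$\frac{Y{\left(-9,-4 + 4 \right)} - 5544}{37782} - \frac{1614}{-32102} = \frac{- (-4 + 4) - 5544}{37782} - \frac{1614}{-32102} = \left(\left(-1\right) 0 - 5544\right) \frac{1}{37782} - - \frac{807}{16051} = \left(0 - 5544\right) \frac{1}{37782} + \frac{807}{16051} = \left(-5544\right) \frac{1}{37782} + \frac{807}{16051} = - \frac{308}{2099} + \frac{807}{16051} = - \frac{3249815}{33691049}$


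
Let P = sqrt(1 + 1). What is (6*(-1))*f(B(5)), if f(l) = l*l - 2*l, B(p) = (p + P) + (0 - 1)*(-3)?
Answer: -300 - 84*sqrt(2) ≈ -418.79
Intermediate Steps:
P = sqrt(2) ≈ 1.4142
B(p) = 3 + p + sqrt(2) (B(p) = (p + sqrt(2)) + (0 - 1)*(-3) = (p + sqrt(2)) - 1*(-3) = (p + sqrt(2)) + 3 = 3 + p + sqrt(2))
f(l) = l**2 - 2*l
(6*(-1))*f(B(5)) = (6*(-1))*((3 + 5 + sqrt(2))*(-2 + (3 + 5 + sqrt(2)))) = -6*(8 + sqrt(2))*(-2 + (8 + sqrt(2))) = -6*(8 + sqrt(2))*(6 + sqrt(2)) = -6*(6 + sqrt(2))*(8 + sqrt(2))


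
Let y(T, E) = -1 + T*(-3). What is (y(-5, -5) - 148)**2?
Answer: 17956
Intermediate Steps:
y(T, E) = -1 - 3*T
(y(-5, -5) - 148)**2 = ((-1 - 3*(-5)) - 148)**2 = ((-1 + 15) - 148)**2 = (14 - 148)**2 = (-134)**2 = 17956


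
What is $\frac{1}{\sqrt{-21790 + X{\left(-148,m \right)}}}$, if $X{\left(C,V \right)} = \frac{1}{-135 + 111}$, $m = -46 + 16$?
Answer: $- \frac{2 i \sqrt{3137766}}{522961} \approx - 0.0067744 i$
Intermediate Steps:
$m = -30$
$X{\left(C,V \right)} = - \frac{1}{24}$ ($X{\left(C,V \right)} = \frac{1}{-24} = - \frac{1}{24}$)
$\frac{1}{\sqrt{-21790 + X{\left(-148,m \right)}}} = \frac{1}{\sqrt{-21790 - \frac{1}{24}}} = \frac{1}{\sqrt{- \frac{522961}{24}}} = \frac{1}{\frac{1}{12} i \sqrt{3137766}} = - \frac{2 i \sqrt{3137766}}{522961}$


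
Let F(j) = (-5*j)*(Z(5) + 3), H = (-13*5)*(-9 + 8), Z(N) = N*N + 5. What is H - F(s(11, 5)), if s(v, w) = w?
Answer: 890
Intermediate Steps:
Z(N) = 5 + N² (Z(N) = N² + 5 = 5 + N²)
H = 65 (H = -65*(-1) = 65)
F(j) = -165*j (F(j) = (-5*j)*((5 + 5²) + 3) = (-5*j)*((5 + 25) + 3) = (-5*j)*(30 + 3) = -5*j*33 = -165*j)
H - F(s(11, 5)) = 65 - (-165)*5 = 65 - 1*(-825) = 65 + 825 = 890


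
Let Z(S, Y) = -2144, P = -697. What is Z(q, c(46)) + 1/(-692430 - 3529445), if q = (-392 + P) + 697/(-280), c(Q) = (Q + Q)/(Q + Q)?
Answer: -9051700001/4221875 ≈ -2144.0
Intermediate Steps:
c(Q) = 1 (c(Q) = (2*Q)/((2*Q)) = (2*Q)*(1/(2*Q)) = 1)
q = -305617/280 (q = (-392 - 697) + 697/(-280) = -1089 + 697*(-1/280) = -1089 - 697/280 = -305617/280 ≈ -1091.5)
Z(q, c(46)) + 1/(-692430 - 3529445) = -2144 + 1/(-692430 - 3529445) = -2144 + 1/(-4221875) = -2144 - 1/4221875 = -9051700001/4221875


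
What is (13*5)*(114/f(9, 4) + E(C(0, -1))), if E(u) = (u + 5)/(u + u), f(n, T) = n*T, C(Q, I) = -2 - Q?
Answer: 1885/12 ≈ 157.08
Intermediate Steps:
f(n, T) = T*n
E(u) = (5 + u)/(2*u) (E(u) = (5 + u)/((2*u)) = (5 + u)*(1/(2*u)) = (5 + u)/(2*u))
(13*5)*(114/f(9, 4) + E(C(0, -1))) = (13*5)*(114/((4*9)) + (5 + (-2 - 1*0))/(2*(-2 - 1*0))) = 65*(114/36 + (5 + (-2 + 0))/(2*(-2 + 0))) = 65*(114*(1/36) + (½)*(5 - 2)/(-2)) = 65*(19/6 + (½)*(-½)*3) = 65*(19/6 - ¾) = 65*(29/12) = 1885/12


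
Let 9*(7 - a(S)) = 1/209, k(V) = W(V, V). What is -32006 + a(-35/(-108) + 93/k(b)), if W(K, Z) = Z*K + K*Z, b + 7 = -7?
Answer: -60190120/1881 ≈ -31999.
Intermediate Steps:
b = -14 (b = -7 - 7 = -14)
W(K, Z) = 2*K*Z (W(K, Z) = K*Z + K*Z = 2*K*Z)
k(V) = 2*V² (k(V) = 2*V*V = 2*V²)
a(S) = 13166/1881 (a(S) = 7 - ⅑/209 = 7 - ⅑*1/209 = 7 - 1/1881 = 13166/1881)
-32006 + a(-35/(-108) + 93/k(b)) = -32006 + 13166/1881 = -60190120/1881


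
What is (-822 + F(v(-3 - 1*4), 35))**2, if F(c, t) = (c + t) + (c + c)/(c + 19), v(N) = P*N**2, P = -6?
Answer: 88023175969/75625 ≈ 1.1639e+6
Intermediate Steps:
v(N) = -6*N**2
F(c, t) = c + t + 2*c/(19 + c) (F(c, t) = (c + t) + (2*c)/(19 + c) = (c + t) + 2*c/(19 + c) = c + t + 2*c/(19 + c))
(-822 + F(v(-3 - 1*4), 35))**2 = (-822 + ((-6*(-3 - 1*4)**2)**2 + 19*35 + 21*(-6*(-3 - 1*4)**2) - 6*(-3 - 1*4)**2*35)/(19 - 6*(-3 - 1*4)**2))**2 = (-822 + ((-6*(-3 - 4)**2)**2 + 665 + 21*(-6*(-3 - 4)**2) - 6*(-3 - 4)**2*35)/(19 - 6*(-3 - 4)**2))**2 = (-822 + ((-6*(-7)**2)**2 + 665 + 21*(-6*(-7)**2) - 6*(-7)**2*35)/(19 - 6*(-7)**2))**2 = (-822 + ((-6*49)**2 + 665 + 21*(-6*49) - 6*49*35)/(19 - 6*49))**2 = (-822 + ((-294)**2 + 665 + 21*(-294) - 294*35)/(19 - 294))**2 = (-822 + (86436 + 665 - 6174 - 10290)/(-275))**2 = (-822 - 1/275*70637)**2 = (-822 - 70637/275)**2 = (-296687/275)**2 = 88023175969/75625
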